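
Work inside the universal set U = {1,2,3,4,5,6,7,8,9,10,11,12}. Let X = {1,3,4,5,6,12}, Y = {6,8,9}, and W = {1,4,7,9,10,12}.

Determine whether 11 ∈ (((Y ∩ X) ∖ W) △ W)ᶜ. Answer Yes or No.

Yes

11 ∉ Y and 11 ∉ X, so 11 ∉ Y ∩ X
11 ∉ (Y ∩ X) and 11 ∉ W, so 11 ∉ (Y ∩ X) ∖ W
11 ∉ ((Y ∩ X) ∖ W) and 11 ∉ W, so 11 ∉ ((Y ∩ X) ∖ W) △ W
11 ∈ (((Y ∩ X) ∖ W) △ W)ᶜ since 11 ∉ (((Y ∩ X) ∖ W) △ W)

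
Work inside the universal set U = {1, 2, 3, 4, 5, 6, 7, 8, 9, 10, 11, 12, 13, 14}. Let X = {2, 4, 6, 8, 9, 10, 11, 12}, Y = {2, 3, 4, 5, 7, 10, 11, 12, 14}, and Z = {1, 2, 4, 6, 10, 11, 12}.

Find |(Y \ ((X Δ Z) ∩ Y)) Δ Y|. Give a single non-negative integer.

0

X Δ Z = {1, 8, 9}
(X Δ Z) ∩ Y = {}
Y \ ((X Δ Z) ∩ Y) = {2, 3, 4, 5, 7, 10, 11, 12, 14}
(Y \ ((X Δ Z) ∩ Y)) Δ Y = {}
|(Y \ ((X Δ Z) ∩ Y)) Δ Y| = 0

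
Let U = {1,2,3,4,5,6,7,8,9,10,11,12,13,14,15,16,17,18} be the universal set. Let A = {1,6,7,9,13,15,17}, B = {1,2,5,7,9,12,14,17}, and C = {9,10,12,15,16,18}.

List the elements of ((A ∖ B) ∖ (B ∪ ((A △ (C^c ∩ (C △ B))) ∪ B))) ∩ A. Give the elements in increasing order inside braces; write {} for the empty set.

{}

A ∖ B = {6,13,15}
C^c = {1,2,3,4,5,6,7,8,11,13,14,17}
C △ B = {1,2,5,7,10,14,15,16,17,18}
C^c ∩ (C △ B) = {1,2,5,7,14,17}
A △ (C^c ∩ (C △ B)) = {2,5,6,9,13,14,15}
(A △ (C^c ∩ (C △ B))) ∪ B = {1,2,5,6,7,9,12,13,14,15,17}
B ∪ ((A △ (C^c ∩ (C △ B))) ∪ B) = {1,2,5,6,7,9,12,13,14,15,17}
(A ∖ B) ∖ (B ∪ ((A △ (C^c ∩ (C △ B))) ∪ B)) = {}
((A ∖ B) ∖ (B ∪ ((A △ (C^c ∩ (C △ B))) ∪ B))) ∩ A = {}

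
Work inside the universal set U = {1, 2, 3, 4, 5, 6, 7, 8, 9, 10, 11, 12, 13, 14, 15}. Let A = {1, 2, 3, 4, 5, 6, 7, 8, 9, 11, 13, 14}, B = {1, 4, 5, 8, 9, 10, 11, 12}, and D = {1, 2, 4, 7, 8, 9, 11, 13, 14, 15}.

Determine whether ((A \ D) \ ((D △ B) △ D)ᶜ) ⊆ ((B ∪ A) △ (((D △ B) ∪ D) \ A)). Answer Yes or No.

Yes

A \ D = {3, 5, 6}
D △ B = {2, 5, 7, 10, 12, 13, 14, 15}
(D △ B) △ D = {1, 4, 5, 8, 9, 10, 11, 12}
((D △ B) △ D)ᶜ = {2, 3, 6, 7, 13, 14, 15}
(A \ D) \ ((D △ B) △ D)ᶜ = {5}
B ∪ A = {1, 2, 3, 4, 5, 6, 7, 8, 9, 10, 11, 12, 13, 14}
(D △ B) ∪ D = {1, 2, 4, 5, 7, 8, 9, 10, 11, 12, 13, 14, 15}
((D △ B) ∪ D) \ A = {10, 12, 15}
(B ∪ A) △ (((D △ B) ∪ D) \ A) = {1, 2, 3, 4, 5, 6, 7, 8, 9, 11, 13, 14, 15}
Every element of {5} is in {1, 2, 3, 4, 5, 6, 7, 8, 9, 11, 13, 14, 15}, so (A \ D) \ ((D △ B) △ D)ᶜ ⊆ (B ∪ A) △ (((D △ B) ∪ D) \ A).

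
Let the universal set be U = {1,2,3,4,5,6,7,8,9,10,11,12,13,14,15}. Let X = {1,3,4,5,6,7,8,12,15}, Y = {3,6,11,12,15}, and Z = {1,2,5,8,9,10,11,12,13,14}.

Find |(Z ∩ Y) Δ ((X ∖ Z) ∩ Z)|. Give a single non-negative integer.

Z ∩ Y = {11,12}
X ∖ Z = {3,4,6,7,15}
(X ∖ Z) ∩ Z = {}
(Z ∩ Y) Δ ((X ∖ Z) ∩ Z) = {11,12}
|(Z ∩ Y) Δ ((X ∖ Z) ∩ Z)| = 2

2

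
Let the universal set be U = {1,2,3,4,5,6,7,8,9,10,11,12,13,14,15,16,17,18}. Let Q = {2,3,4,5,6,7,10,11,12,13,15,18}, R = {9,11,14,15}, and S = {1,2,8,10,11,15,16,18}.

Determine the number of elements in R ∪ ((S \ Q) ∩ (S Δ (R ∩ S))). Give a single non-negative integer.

S \ Q = {1,8,16}
R ∩ S = {11,15}
S Δ (R ∩ S) = {1,2,8,10,16,18}
(S \ Q) ∩ (S Δ (R ∩ S)) = {1,8,16}
R ∪ ((S \ Q) ∩ (S Δ (R ∩ S))) = {1,8,9,11,14,15,16}
|R ∪ ((S \ Q) ∩ (S Δ (R ∩ S)))| = 7

7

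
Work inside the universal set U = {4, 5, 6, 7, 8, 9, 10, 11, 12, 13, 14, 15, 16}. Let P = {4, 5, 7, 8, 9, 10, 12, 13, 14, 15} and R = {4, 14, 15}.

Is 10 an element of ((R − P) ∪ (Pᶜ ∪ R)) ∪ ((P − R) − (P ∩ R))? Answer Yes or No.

Yes

10 ∉ R and 10 ∈ P, so 10 ∉ R − P
10 ∈ P, so 10 ∉ Pᶜ
10 ∉ Pᶜ and 10 ∉ R, so 10 ∉ Pᶜ ∪ R
10 ∉ (R − P) and 10 ∉ (Pᶜ ∪ R), so 10 ∉ (R − P) ∪ (Pᶜ ∪ R)
10 ∈ P and 10 ∉ R, so 10 ∈ P − R
10 ∈ P and 10 ∉ R, so 10 ∉ P ∩ R
10 ∈ (P − R) and 10 ∉ (P ∩ R), so 10 ∈ (P − R) − (P ∩ R)
10 ∉ ((R − P) ∪ (Pᶜ ∪ R)) and 10 ∈ ((P − R) − (P ∩ R)), so 10 ∈ ((R − P) ∪ (Pᶜ ∪ R)) ∪ ((P − R) − (P ∩ R))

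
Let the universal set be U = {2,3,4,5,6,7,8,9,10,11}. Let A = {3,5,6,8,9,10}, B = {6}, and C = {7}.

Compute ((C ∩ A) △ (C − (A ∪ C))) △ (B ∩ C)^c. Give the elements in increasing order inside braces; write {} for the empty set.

{2,3,4,5,6,7,8,9,10,11}

C ∩ A = {}
A ∪ C = {3,5,6,7,8,9,10}
C − (A ∪ C) = {}
(C ∩ A) △ (C − (A ∪ C)) = {}
B ∩ C = {}
(B ∩ C)^c = {2,3,4,5,6,7,8,9,10,11}
((C ∩ A) △ (C − (A ∪ C))) △ (B ∩ C)^c = {2,3,4,5,6,7,8,9,10,11}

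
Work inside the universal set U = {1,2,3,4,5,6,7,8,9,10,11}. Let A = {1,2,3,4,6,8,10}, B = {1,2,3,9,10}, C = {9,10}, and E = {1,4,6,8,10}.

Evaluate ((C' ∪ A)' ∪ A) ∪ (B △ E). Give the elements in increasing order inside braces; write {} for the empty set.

C' = {1,2,3,4,5,6,7,8,11}
C' ∪ A = {1,2,3,4,5,6,7,8,10,11}
(C' ∪ A)' = {9}
(C' ∪ A)' ∪ A = {1,2,3,4,6,8,9,10}
B △ E = {2,3,4,6,8,9}
((C' ∪ A)' ∪ A) ∪ (B △ E) = {1,2,3,4,6,8,9,10}

{1,2,3,4,6,8,9,10}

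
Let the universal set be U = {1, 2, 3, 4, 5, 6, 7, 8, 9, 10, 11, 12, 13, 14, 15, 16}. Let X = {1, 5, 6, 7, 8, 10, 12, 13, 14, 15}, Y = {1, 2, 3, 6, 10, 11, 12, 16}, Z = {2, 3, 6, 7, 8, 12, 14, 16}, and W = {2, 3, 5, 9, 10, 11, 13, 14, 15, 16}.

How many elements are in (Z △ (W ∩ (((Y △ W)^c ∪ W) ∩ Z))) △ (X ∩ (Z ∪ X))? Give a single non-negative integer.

6

Y △ W = {1, 5, 6, 9, 12, 13, 14, 15}
(Y △ W)^c = {2, 3, 4, 7, 8, 10, 11, 16}
(Y △ W)^c ∪ W = {2, 3, 4, 5, 7, 8, 9, 10, 11, 13, 14, 15, 16}
((Y △ W)^c ∪ W) ∩ Z = {2, 3, 7, 8, 14, 16}
W ∩ (((Y △ W)^c ∪ W) ∩ Z) = {2, 3, 14, 16}
Z △ (W ∩ (((Y △ W)^c ∪ W) ∩ Z)) = {6, 7, 8, 12}
Z ∪ X = {1, 2, 3, 5, 6, 7, 8, 10, 12, 13, 14, 15, 16}
X ∩ (Z ∪ X) = {1, 5, 6, 7, 8, 10, 12, 13, 14, 15}
(Z △ (W ∩ (((Y △ W)^c ∪ W) ∩ Z))) △ (X ∩ (Z ∪ X)) = {1, 5, 10, 13, 14, 15}
|(Z △ (W ∩ (((Y △ W)^c ∪ W) ∩ Z))) △ (X ∩ (Z ∪ X))| = 6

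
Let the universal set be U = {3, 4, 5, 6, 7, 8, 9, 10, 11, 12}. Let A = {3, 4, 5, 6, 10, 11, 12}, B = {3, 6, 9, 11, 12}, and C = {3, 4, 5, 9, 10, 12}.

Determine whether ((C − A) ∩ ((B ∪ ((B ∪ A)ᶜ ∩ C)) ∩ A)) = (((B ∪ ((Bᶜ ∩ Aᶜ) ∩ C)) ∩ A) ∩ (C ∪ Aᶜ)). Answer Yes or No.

C − A = {9}
B ∪ A = {3, 4, 5, 6, 9, 10, 11, 12}
(B ∪ A)ᶜ = {7, 8}
(B ∪ A)ᶜ ∩ C = {}
B ∪ ((B ∪ A)ᶜ ∩ C) = {3, 6, 9, 11, 12}
(B ∪ ((B ∪ A)ᶜ ∩ C)) ∩ A = {3, 6, 11, 12}
(C − A) ∩ ((B ∪ ((B ∪ A)ᶜ ∩ C)) ∩ A) = {}
Bᶜ = {4, 5, 7, 8, 10}
Aᶜ = {7, 8, 9}
Bᶜ ∩ Aᶜ = {7, 8}
(Bᶜ ∩ Aᶜ) ∩ C = {}
B ∪ ((Bᶜ ∩ Aᶜ) ∩ C) = {3, 6, 9, 11, 12}
(B ∪ ((Bᶜ ∩ Aᶜ) ∩ C)) ∩ A = {3, 6, 11, 12}
C ∪ Aᶜ = {3, 4, 5, 7, 8, 9, 10, 12}
((B ∪ ((Bᶜ ∩ Aᶜ) ∩ C)) ∩ A) ∩ (C ∪ Aᶜ) = {3, 12}
3 ∈ ((B ∪ ((Bᶜ ∩ Aᶜ) ∩ C)) ∩ A) ∩ (C ∪ Aᶜ) but 3 ∉ (C − A) ∩ ((B ∪ ((B ∪ A)ᶜ ∩ C)) ∩ A), so they differ.

No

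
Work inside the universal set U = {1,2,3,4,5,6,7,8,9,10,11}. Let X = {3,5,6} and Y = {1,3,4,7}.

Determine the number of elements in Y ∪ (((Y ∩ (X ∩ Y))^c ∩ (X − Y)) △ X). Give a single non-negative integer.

4

X ∩ Y = {3}
Y ∩ (X ∩ Y) = {3}
(Y ∩ (X ∩ Y))^c = {1,2,4,5,6,7,8,9,10,11}
X − Y = {5,6}
(Y ∩ (X ∩ Y))^c ∩ (X − Y) = {5,6}
((Y ∩ (X ∩ Y))^c ∩ (X − Y)) △ X = {3}
Y ∪ (((Y ∩ (X ∩ Y))^c ∩ (X − Y)) △ X) = {1,3,4,7}
|Y ∪ (((Y ∩ (X ∩ Y))^c ∩ (X − Y)) △ X)| = 4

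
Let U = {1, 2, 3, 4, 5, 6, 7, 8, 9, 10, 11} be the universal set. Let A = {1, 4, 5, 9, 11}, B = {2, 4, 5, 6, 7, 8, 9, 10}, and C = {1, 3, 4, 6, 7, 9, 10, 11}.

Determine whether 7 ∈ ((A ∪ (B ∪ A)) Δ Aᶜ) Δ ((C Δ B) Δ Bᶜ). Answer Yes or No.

7 ∈ B and 7 ∉ A, so 7 ∈ B ∪ A
7 ∉ A and 7 ∈ (B ∪ A), so 7 ∈ A ∪ (B ∪ A)
7 ∉ A, so 7 ∈ Aᶜ
7 ∈ (A ∪ (B ∪ A)) and 7 ∈ Aᶜ, so 7 ∉ (A ∪ (B ∪ A)) Δ Aᶜ
7 ∈ C and 7 ∈ B, so 7 ∉ C Δ B
7 ∈ B, so 7 ∉ Bᶜ
7 ∉ (C Δ B) and 7 ∉ Bᶜ, so 7 ∉ (C Δ B) Δ Bᶜ
7 ∉ ((A ∪ (B ∪ A)) Δ Aᶜ) and 7 ∉ ((C Δ B) Δ Bᶜ), so 7 ∉ ((A ∪ (B ∪ A)) Δ Aᶜ) Δ ((C Δ B) Δ Bᶜ)

No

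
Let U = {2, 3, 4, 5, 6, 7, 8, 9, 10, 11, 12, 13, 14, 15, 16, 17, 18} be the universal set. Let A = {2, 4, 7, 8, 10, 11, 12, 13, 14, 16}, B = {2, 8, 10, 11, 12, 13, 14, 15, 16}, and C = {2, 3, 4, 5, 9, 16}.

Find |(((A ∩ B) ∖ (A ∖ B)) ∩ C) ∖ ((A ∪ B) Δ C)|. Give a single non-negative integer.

A ∩ B = {2, 8, 10, 11, 12, 13, 14, 16}
A ∖ B = {4, 7}
(A ∩ B) ∖ (A ∖ B) = {2, 8, 10, 11, 12, 13, 14, 16}
((A ∩ B) ∖ (A ∖ B)) ∩ C = {2, 16}
A ∪ B = {2, 4, 7, 8, 10, 11, 12, 13, 14, 15, 16}
(A ∪ B) Δ C = {3, 5, 7, 8, 9, 10, 11, 12, 13, 14, 15}
(((A ∩ B) ∖ (A ∖ B)) ∩ C) ∖ ((A ∪ B) Δ C) = {2, 16}
|(((A ∩ B) ∖ (A ∖ B)) ∩ C) ∖ ((A ∪ B) Δ C)| = 2

2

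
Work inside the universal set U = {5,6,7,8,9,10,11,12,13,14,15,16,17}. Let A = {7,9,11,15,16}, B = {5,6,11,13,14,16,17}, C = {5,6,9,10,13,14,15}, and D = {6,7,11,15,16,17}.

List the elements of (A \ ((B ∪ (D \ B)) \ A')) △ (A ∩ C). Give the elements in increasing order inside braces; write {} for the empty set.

D \ B = {7,15}
B ∪ (D \ B) = {5,6,7,11,13,14,15,16,17}
A' = {5,6,8,10,12,13,14,17}
(B ∪ (D \ B)) \ A' = {7,11,15,16}
A \ ((B ∪ (D \ B)) \ A') = {9}
A ∩ C = {9,15}
(A \ ((B ∪ (D \ B)) \ A')) △ (A ∩ C) = {15}

{15}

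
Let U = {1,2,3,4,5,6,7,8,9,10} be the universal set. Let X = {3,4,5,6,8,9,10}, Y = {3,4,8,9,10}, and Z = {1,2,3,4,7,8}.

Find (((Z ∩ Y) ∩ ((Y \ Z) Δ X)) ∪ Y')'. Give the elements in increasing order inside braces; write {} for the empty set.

{9,10}

Z ∩ Y = {3,4,8}
Y \ Z = {9,10}
(Y \ Z) Δ X = {3,4,5,6,8}
(Z ∩ Y) ∩ ((Y \ Z) Δ X) = {3,4,8}
Y' = {1,2,5,6,7}
((Z ∩ Y) ∩ ((Y \ Z) Δ X)) ∪ Y' = {1,2,3,4,5,6,7,8}
(((Z ∩ Y) ∩ ((Y \ Z) Δ X)) ∪ Y')' = {9,10}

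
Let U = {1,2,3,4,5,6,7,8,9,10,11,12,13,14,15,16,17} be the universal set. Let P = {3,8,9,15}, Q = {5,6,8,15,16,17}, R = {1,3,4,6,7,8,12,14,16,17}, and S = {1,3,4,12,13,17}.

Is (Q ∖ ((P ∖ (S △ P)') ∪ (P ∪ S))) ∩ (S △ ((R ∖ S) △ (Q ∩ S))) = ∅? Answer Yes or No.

No

S △ P = {1,4,8,9,12,13,15,17}
(S △ P)' = {2,3,5,6,7,10,11,14,16}
P ∖ (S △ P)' = {8,9,15}
P ∪ S = {1,3,4,8,9,12,13,15,17}
(P ∖ (S △ P)') ∪ (P ∪ S) = {1,3,4,8,9,12,13,15,17}
Q ∖ ((P ∖ (S △ P)') ∪ (P ∪ S)) = {5,6,16}
R ∖ S = {6,7,8,14,16}
Q ∩ S = {17}
(R ∖ S) △ (Q ∩ S) = {6,7,8,14,16,17}
S △ ((R ∖ S) △ (Q ∩ S)) = {1,3,4,6,7,8,12,13,14,16}
6 lies in both, so they are not disjoint.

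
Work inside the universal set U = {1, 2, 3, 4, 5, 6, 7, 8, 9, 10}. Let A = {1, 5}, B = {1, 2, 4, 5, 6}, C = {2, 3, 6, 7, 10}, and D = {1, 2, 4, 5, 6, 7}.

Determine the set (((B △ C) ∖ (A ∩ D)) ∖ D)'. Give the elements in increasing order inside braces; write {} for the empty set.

{1, 2, 4, 5, 6, 7, 8, 9}

B △ C = {1, 3, 4, 5, 7, 10}
A ∩ D = {1, 5}
(B △ C) ∖ (A ∩ D) = {3, 4, 7, 10}
((B △ C) ∖ (A ∩ D)) ∖ D = {3, 10}
(((B △ C) ∖ (A ∩ D)) ∖ D)' = {1, 2, 4, 5, 6, 7, 8, 9}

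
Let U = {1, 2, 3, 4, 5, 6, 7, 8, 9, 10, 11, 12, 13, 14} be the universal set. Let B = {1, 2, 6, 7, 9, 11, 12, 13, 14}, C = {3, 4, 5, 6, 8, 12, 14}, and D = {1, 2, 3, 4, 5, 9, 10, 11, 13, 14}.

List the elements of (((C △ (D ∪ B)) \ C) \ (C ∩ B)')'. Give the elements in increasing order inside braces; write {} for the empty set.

{1, 2, 3, 4, 5, 6, 7, 8, 9, 10, 11, 12, 13, 14}

D ∪ B = {1, 2, 3, 4, 5, 6, 7, 9, 10, 11, 12, 13, 14}
C △ (D ∪ B) = {1, 2, 7, 8, 9, 10, 11, 13}
(C △ (D ∪ B)) \ C = {1, 2, 7, 9, 10, 11, 13}
C ∩ B = {6, 12, 14}
(C ∩ B)' = {1, 2, 3, 4, 5, 7, 8, 9, 10, 11, 13}
((C △ (D ∪ B)) \ C) \ (C ∩ B)' = {}
(((C △ (D ∪ B)) \ C) \ (C ∩ B)')' = {1, 2, 3, 4, 5, 6, 7, 8, 9, 10, 11, 12, 13, 14}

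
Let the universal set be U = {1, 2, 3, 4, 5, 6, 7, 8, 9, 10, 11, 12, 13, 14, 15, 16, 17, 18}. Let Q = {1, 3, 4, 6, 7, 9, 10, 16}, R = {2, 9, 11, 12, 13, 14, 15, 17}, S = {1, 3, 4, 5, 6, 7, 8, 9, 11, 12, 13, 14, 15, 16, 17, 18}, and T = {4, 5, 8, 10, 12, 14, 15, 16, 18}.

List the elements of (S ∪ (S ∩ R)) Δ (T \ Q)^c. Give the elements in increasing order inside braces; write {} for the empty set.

S ∩ R = {9, 11, 12, 13, 14, 15, 17}
S ∪ (S ∩ R) = {1, 3, 4, 5, 6, 7, 8, 9, 11, 12, 13, 14, 15, 16, 17, 18}
T \ Q = {5, 8, 12, 14, 15, 18}
(T \ Q)^c = {1, 2, 3, 4, 6, 7, 9, 10, 11, 13, 16, 17}
(S ∪ (S ∩ R)) Δ (T \ Q)^c = {2, 5, 8, 10, 12, 14, 15, 18}

{2, 5, 8, 10, 12, 14, 15, 18}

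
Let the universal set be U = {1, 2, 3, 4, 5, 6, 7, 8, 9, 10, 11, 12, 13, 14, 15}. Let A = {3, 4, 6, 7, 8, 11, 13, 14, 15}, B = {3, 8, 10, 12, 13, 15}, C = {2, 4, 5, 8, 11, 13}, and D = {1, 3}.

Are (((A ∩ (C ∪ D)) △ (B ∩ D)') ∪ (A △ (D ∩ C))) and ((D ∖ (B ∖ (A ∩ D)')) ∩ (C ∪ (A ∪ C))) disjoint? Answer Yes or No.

C ∪ D = {1, 2, 3, 4, 5, 8, 11, 13}
A ∩ (C ∪ D) = {3, 4, 8, 11, 13}
B ∩ D = {3}
(B ∩ D)' = {1, 2, 4, 5, 6, 7, 8, 9, 10, 11, 12, 13, 14, 15}
(A ∩ (C ∪ D)) △ (B ∩ D)' = {1, 2, 3, 5, 6, 7, 9, 10, 12, 14, 15}
D ∩ C = {}
A △ (D ∩ C) = {3, 4, 6, 7, 8, 11, 13, 14, 15}
((A ∩ (C ∪ D)) △ (B ∩ D)') ∪ (A △ (D ∩ C)) = {1, 2, 3, 4, 5, 6, 7, 8, 9, 10, 11, 12, 13, 14, 15}
A ∩ D = {3}
(A ∩ D)' = {1, 2, 4, 5, 6, 7, 8, 9, 10, 11, 12, 13, 14, 15}
B ∖ (A ∩ D)' = {3}
D ∖ (B ∖ (A ∩ D)') = {1}
A ∪ C = {2, 3, 4, 5, 6, 7, 8, 11, 13, 14, 15}
C ∪ (A ∪ C) = {2, 3, 4, 5, 6, 7, 8, 11, 13, 14, 15}
(D ∖ (B ∖ (A ∩ D)')) ∩ (C ∪ (A ∪ C)) = {}
{1, 2, 3, 4, 5, 6, 7, 8, 9, 10, 11, 12, 13, 14, 15} and {} share no elements.

Yes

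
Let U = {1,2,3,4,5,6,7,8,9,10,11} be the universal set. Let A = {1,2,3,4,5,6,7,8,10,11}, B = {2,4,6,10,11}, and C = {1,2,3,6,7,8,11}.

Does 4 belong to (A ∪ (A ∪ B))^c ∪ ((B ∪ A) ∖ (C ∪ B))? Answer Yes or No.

No

4 ∈ A and 4 ∈ B, so 4 ∈ A ∪ B
4 ∈ A and 4 ∈ (A ∪ B), so 4 ∈ A ∪ (A ∪ B)
4 ∉ (A ∪ (A ∪ B))^c since 4 ∈ (A ∪ (A ∪ B))
4 ∈ B and 4 ∈ A, so 4 ∈ B ∪ A
4 ∉ C and 4 ∈ B, so 4 ∈ C ∪ B
4 ∈ (B ∪ A) and 4 ∈ (C ∪ B), so 4 ∉ (B ∪ A) ∖ (C ∪ B)
4 ∉ (A ∪ (A ∪ B))^c and 4 ∉ ((B ∪ A) ∖ (C ∪ B)), so 4 ∉ (A ∪ (A ∪ B))^c ∪ ((B ∪ A) ∖ (C ∪ B))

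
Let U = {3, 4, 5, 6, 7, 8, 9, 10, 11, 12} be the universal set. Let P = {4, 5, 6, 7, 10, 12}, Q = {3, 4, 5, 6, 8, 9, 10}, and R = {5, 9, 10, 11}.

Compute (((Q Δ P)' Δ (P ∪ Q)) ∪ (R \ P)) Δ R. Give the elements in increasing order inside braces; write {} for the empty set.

{3, 5, 7, 8, 10, 12}

Q Δ P = {3, 7, 8, 9, 12}
(Q Δ P)' = {4, 5, 6, 10, 11}
P ∪ Q = {3, 4, 5, 6, 7, 8, 9, 10, 12}
(Q Δ P)' Δ (P ∪ Q) = {3, 7, 8, 9, 11, 12}
R \ P = {9, 11}
((Q Δ P)' Δ (P ∪ Q)) ∪ (R \ P) = {3, 7, 8, 9, 11, 12}
(((Q Δ P)' Δ (P ∪ Q)) ∪ (R \ P)) Δ R = {3, 5, 7, 8, 10, 12}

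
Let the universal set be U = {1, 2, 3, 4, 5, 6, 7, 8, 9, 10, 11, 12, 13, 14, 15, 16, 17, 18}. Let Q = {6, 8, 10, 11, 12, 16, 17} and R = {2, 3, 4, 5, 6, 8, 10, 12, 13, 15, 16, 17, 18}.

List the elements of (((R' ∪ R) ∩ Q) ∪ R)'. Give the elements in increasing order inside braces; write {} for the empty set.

{1, 7, 9, 14}

R' = {1, 7, 9, 11, 14}
R' ∪ R = {1, 2, 3, 4, 5, 6, 7, 8, 9, 10, 11, 12, 13, 14, 15, 16, 17, 18}
(R' ∪ R) ∩ Q = {6, 8, 10, 11, 12, 16, 17}
((R' ∪ R) ∩ Q) ∪ R = {2, 3, 4, 5, 6, 8, 10, 11, 12, 13, 15, 16, 17, 18}
(((R' ∪ R) ∩ Q) ∪ R)' = {1, 7, 9, 14}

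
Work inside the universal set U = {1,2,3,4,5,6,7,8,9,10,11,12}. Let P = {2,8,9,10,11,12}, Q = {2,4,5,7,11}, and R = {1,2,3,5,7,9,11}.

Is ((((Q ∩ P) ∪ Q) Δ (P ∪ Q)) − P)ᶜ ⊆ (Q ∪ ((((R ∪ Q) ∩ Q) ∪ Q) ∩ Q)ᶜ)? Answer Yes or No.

Q ∩ P = {2,11}
(Q ∩ P) ∪ Q = {2,4,5,7,11}
P ∪ Q = {2,4,5,7,8,9,10,11,12}
((Q ∩ P) ∪ Q) Δ (P ∪ Q) = {8,9,10,12}
(((Q ∩ P) ∪ Q) Δ (P ∪ Q)) − P = {}
((((Q ∩ P) ∪ Q) Δ (P ∪ Q)) − P)ᶜ = {1,2,3,4,5,6,7,8,9,10,11,12}
R ∪ Q = {1,2,3,4,5,7,9,11}
(R ∪ Q) ∩ Q = {2,4,5,7,11}
((R ∪ Q) ∩ Q) ∪ Q = {2,4,5,7,11}
(((R ∪ Q) ∩ Q) ∪ Q) ∩ Q = {2,4,5,7,11}
((((R ∪ Q) ∩ Q) ∪ Q) ∩ Q)ᶜ = {1,3,6,8,9,10,12}
Q ∪ ((((R ∪ Q) ∩ Q) ∪ Q) ∩ Q)ᶜ = {1,2,3,4,5,6,7,8,9,10,11,12}
Every element of {1,2,3,4,5,6,7,8,9,10,11,12} is in {1,2,3,4,5,6,7,8,9,10,11,12}, so ((((Q ∩ P) ∪ Q) Δ (P ∪ Q)) − P)ᶜ ⊆ Q ∪ ((((R ∪ Q) ∩ Q) ∪ Q) ∩ Q)ᶜ.

Yes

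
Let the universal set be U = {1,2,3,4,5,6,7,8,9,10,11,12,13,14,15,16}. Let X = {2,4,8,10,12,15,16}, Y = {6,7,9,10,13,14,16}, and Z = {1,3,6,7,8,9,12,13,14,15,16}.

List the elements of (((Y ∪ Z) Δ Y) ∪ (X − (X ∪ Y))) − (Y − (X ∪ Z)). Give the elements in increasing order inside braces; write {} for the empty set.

Y ∪ Z = {1,3,6,7,8,9,10,12,13,14,15,16}
(Y ∪ Z) Δ Y = {1,3,8,12,15}
X ∪ Y = {2,4,6,7,8,9,10,12,13,14,15,16}
X − (X ∪ Y) = {}
((Y ∪ Z) Δ Y) ∪ (X − (X ∪ Y)) = {1,3,8,12,15}
X ∪ Z = {1,2,3,4,6,7,8,9,10,12,13,14,15,16}
Y − (X ∪ Z) = {}
(((Y ∪ Z) Δ Y) ∪ (X − (X ∪ Y))) − (Y − (X ∪ Z)) = {1,3,8,12,15}

{1,3,8,12,15}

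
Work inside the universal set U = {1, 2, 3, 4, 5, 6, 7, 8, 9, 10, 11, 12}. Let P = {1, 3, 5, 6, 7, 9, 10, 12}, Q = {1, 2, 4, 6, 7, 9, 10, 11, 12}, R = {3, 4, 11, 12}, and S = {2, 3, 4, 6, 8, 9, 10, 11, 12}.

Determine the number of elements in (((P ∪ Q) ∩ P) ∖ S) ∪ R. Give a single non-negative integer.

7

P ∪ Q = {1, 2, 3, 4, 5, 6, 7, 9, 10, 11, 12}
(P ∪ Q) ∩ P = {1, 3, 5, 6, 7, 9, 10, 12}
((P ∪ Q) ∩ P) ∖ S = {1, 5, 7}
(((P ∪ Q) ∩ P) ∖ S) ∪ R = {1, 3, 4, 5, 7, 11, 12}
|(((P ∪ Q) ∩ P) ∖ S) ∪ R| = 7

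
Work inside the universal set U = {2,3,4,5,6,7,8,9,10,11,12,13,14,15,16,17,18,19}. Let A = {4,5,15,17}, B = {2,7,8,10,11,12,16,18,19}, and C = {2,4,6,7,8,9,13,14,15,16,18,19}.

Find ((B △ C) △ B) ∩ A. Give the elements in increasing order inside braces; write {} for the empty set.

B △ C = {4,6,9,10,11,12,13,14,15}
(B △ C) △ B = {2,4,6,7,8,9,13,14,15,16,18,19}
((B △ C) △ B) ∩ A = {4,15}

{4,15}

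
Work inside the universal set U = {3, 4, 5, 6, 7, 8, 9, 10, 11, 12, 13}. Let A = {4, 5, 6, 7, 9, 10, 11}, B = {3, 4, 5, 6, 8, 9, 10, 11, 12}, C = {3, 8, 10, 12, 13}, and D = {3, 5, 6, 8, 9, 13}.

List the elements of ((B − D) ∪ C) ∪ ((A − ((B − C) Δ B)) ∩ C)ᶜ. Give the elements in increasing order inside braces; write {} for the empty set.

B − D = {4, 10, 11, 12}
(B − D) ∪ C = {3, 4, 8, 10, 11, 12, 13}
B − C = {4, 5, 6, 9, 11}
(B − C) Δ B = {3, 8, 10, 12}
A − ((B − C) Δ B) = {4, 5, 6, 7, 9, 11}
(A − ((B − C) Δ B)) ∩ C = {}
((A − ((B − C) Δ B)) ∩ C)ᶜ = {3, 4, 5, 6, 7, 8, 9, 10, 11, 12, 13}
((B − D) ∪ C) ∪ ((A − ((B − C) Δ B)) ∩ C)ᶜ = {3, 4, 5, 6, 7, 8, 9, 10, 11, 12, 13}

{3, 4, 5, 6, 7, 8, 9, 10, 11, 12, 13}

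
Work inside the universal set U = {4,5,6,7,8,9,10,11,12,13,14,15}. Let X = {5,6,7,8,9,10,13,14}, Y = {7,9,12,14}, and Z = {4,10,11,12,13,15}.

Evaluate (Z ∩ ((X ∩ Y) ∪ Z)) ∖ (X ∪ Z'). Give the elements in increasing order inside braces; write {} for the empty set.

X ∩ Y = {7,9,14}
(X ∩ Y) ∪ Z = {4,7,9,10,11,12,13,14,15}
Z ∩ ((X ∩ Y) ∪ Z) = {4,10,11,12,13,15}
Z' = {5,6,7,8,9,14}
X ∪ Z' = {5,6,7,8,9,10,13,14}
(Z ∩ ((X ∩ Y) ∪ Z)) ∖ (X ∪ Z') = {4,11,12,15}

{4,11,12,15}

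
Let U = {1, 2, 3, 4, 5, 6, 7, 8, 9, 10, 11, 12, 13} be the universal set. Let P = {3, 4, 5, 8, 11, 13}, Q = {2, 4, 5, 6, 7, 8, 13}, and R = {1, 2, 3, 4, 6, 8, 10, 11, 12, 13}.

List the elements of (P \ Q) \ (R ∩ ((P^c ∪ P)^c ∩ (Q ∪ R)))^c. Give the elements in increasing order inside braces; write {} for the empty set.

{}

P \ Q = {3, 11}
P^c = {1, 2, 6, 7, 9, 10, 12}
P^c ∪ P = {1, 2, 3, 4, 5, 6, 7, 8, 9, 10, 11, 12, 13}
(P^c ∪ P)^c = {}
Q ∪ R = {1, 2, 3, 4, 5, 6, 7, 8, 10, 11, 12, 13}
(P^c ∪ P)^c ∩ (Q ∪ R) = {}
R ∩ ((P^c ∪ P)^c ∩ (Q ∪ R)) = {}
(R ∩ ((P^c ∪ P)^c ∩ (Q ∪ R)))^c = {1, 2, 3, 4, 5, 6, 7, 8, 9, 10, 11, 12, 13}
(P \ Q) \ (R ∩ ((P^c ∪ P)^c ∩ (Q ∪ R)))^c = {}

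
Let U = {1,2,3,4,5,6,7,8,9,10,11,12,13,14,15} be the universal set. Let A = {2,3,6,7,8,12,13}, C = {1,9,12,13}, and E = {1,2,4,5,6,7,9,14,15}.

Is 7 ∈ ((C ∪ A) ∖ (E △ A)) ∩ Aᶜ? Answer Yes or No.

No

7 ∉ C and 7 ∈ A, so 7 ∈ C ∪ A
7 ∈ E and 7 ∈ A, so 7 ∉ E △ A
7 ∈ (C ∪ A) and 7 ∉ (E △ A), so 7 ∈ (C ∪ A) ∖ (E △ A)
7 ∈ A, so 7 ∉ Aᶜ
7 ∈ ((C ∪ A) ∖ (E △ A)) and 7 ∉ Aᶜ, so 7 ∉ ((C ∪ A) ∖ (E △ A)) ∩ Aᶜ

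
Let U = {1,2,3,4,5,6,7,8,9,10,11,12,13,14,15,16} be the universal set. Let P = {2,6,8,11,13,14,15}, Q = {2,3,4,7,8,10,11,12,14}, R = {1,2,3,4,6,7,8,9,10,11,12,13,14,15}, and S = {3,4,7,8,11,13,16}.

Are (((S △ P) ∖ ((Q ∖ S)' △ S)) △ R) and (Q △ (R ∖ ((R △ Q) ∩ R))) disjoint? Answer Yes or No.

Yes

S △ P = {2,3,4,6,7,14,15,16}
Q ∖ S = {2,10,12,14}
(Q ∖ S)' = {1,3,4,5,6,7,8,9,11,13,15,16}
(Q ∖ S)' △ S = {1,5,6,9,15}
(S △ P) ∖ ((Q ∖ S)' △ S) = {2,3,4,7,14,16}
((S △ P) ∖ ((Q ∖ S)' △ S)) △ R = {1,6,8,9,10,11,12,13,15,16}
R △ Q = {1,6,9,13,15}
(R △ Q) ∩ R = {1,6,9,13,15}
R ∖ ((R △ Q) ∩ R) = {2,3,4,7,8,10,11,12,14}
Q △ (R ∖ ((R △ Q) ∩ R)) = {}
{1,6,8,9,10,11,12,13,15,16} and {} share no elements.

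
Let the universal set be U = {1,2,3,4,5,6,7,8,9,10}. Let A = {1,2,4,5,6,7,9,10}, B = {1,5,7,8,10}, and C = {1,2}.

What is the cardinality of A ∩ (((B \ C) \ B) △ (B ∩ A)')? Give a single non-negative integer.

4

B \ C = {5,7,8,10}
(B \ C) \ B = {}
B ∩ A = {1,5,7,10}
(B ∩ A)' = {2,3,4,6,8,9}
((B \ C) \ B) △ (B ∩ A)' = {2,3,4,6,8,9}
A ∩ (((B \ C) \ B) △ (B ∩ A)') = {2,4,6,9}
|A ∩ (((B \ C) \ B) △ (B ∩ A)')| = 4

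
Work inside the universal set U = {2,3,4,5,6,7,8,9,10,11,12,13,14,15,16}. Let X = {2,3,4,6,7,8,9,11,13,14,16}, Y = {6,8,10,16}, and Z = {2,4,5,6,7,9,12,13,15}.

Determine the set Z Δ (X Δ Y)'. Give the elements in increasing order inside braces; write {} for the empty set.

{2,4,7,8,9,13,16}

X Δ Y = {2,3,4,7,9,10,11,13,14}
(X Δ Y)' = {5,6,8,12,15,16}
Z Δ (X Δ Y)' = {2,4,7,8,9,13,16}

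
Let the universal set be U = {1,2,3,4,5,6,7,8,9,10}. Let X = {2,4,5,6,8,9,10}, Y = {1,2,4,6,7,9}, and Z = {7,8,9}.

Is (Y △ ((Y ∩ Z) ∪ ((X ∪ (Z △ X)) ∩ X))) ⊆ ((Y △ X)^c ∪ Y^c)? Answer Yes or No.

No

Y ∩ Z = {7,9}
Z △ X = {2,4,5,6,7,10}
X ∪ (Z △ X) = {2,4,5,6,7,8,9,10}
(X ∪ (Z △ X)) ∩ X = {2,4,5,6,8,9,10}
(Y ∩ Z) ∪ ((X ∪ (Z △ X)) ∩ X) = {2,4,5,6,7,8,9,10}
Y △ ((Y ∩ Z) ∪ ((X ∪ (Z △ X)) ∩ X)) = {1,5,8,10}
Y △ X = {1,5,7,8,10}
(Y △ X)^c = {2,3,4,6,9}
Y^c = {3,5,8,10}
(Y △ X)^c ∪ Y^c = {2,3,4,5,6,8,9,10}
1 ∈ Y △ ((Y ∩ Z) ∪ ((X ∪ (Z △ X)) ∩ X)) but 1 ∉ (Y △ X)^c ∪ Y^c, so the inclusion fails.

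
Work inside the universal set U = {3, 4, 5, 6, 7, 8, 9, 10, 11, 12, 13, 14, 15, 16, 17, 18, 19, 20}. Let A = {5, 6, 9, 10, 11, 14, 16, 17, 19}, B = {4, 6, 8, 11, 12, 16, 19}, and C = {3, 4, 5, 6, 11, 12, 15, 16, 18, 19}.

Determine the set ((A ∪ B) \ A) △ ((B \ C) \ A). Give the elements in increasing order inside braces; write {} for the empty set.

A ∪ B = {4, 5, 6, 8, 9, 10, 11, 12, 14, 16, 17, 19}
(A ∪ B) \ A = {4, 8, 12}
B \ C = {8}
(B \ C) \ A = {8}
((A ∪ B) \ A) △ ((B \ C) \ A) = {4, 12}

{4, 12}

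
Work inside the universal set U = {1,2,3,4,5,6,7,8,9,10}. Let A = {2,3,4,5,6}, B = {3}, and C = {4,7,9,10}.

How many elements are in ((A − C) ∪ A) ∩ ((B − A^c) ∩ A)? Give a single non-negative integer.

1

A − C = {2,3,5,6}
(A − C) ∪ A = {2,3,4,5,6}
A^c = {1,7,8,9,10}
B − A^c = {3}
(B − A^c) ∩ A = {3}
((A − C) ∪ A) ∩ ((B − A^c) ∩ A) = {3}
|((A − C) ∪ A) ∩ ((B − A^c) ∩ A)| = 1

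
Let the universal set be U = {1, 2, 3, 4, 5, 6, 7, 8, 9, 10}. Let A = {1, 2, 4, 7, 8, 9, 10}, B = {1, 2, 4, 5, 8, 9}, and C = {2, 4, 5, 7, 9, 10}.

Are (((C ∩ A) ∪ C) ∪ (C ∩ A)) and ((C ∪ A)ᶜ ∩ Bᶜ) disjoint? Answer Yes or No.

C ∩ A = {2, 4, 7, 9, 10}
(C ∩ A) ∪ C = {2, 4, 5, 7, 9, 10}
((C ∩ A) ∪ C) ∪ (C ∩ A) = {2, 4, 5, 7, 9, 10}
C ∪ A = {1, 2, 4, 5, 7, 8, 9, 10}
(C ∪ A)ᶜ = {3, 6}
Bᶜ = {3, 6, 7, 10}
(C ∪ A)ᶜ ∩ Bᶜ = {3, 6}
{2, 4, 5, 7, 9, 10} and {3, 6} share no elements.

Yes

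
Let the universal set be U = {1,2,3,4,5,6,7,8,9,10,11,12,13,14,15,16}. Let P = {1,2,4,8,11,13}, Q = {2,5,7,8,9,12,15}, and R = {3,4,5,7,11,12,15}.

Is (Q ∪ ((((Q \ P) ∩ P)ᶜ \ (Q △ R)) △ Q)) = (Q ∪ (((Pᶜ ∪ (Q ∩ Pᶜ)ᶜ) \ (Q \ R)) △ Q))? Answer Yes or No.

Q \ P = {5,7,9,12,15}
(Q \ P) ∩ P = {}
((Q \ P) ∩ P)ᶜ = {1,2,3,4,5,6,7,8,9,10,11,12,13,14,15,16}
Q △ R = {2,3,4,8,9,11}
((Q \ P) ∩ P)ᶜ \ (Q △ R) = {1,5,6,7,10,12,13,14,15,16}
(((Q \ P) ∩ P)ᶜ \ (Q △ R)) △ Q = {1,2,6,8,9,10,13,14,16}
Q ∪ ((((Q \ P) ∩ P)ᶜ \ (Q △ R)) △ Q) = {1,2,5,6,7,8,9,10,12,13,14,15,16}
Pᶜ = {3,5,6,7,9,10,12,14,15,16}
Q ∩ Pᶜ = {5,7,9,12,15}
(Q ∩ Pᶜ)ᶜ = {1,2,3,4,6,8,10,11,13,14,16}
Pᶜ ∪ (Q ∩ Pᶜ)ᶜ = {1,2,3,4,5,6,7,8,9,10,11,12,13,14,15,16}
Q \ R = {2,8,9}
(Pᶜ ∪ (Q ∩ Pᶜ)ᶜ) \ (Q \ R) = {1,3,4,5,6,7,10,11,12,13,14,15,16}
((Pᶜ ∪ (Q ∩ Pᶜ)ᶜ) \ (Q \ R)) △ Q = {1,2,3,4,6,8,9,10,11,13,14,16}
Q ∪ (((Pᶜ ∪ (Q ∩ Pᶜ)ᶜ) \ (Q \ R)) △ Q) = {1,2,3,4,5,6,7,8,9,10,11,12,13,14,15,16}
3 ∈ Q ∪ (((Pᶜ ∪ (Q ∩ Pᶜ)ᶜ) \ (Q \ R)) △ Q) but 3 ∉ Q ∪ ((((Q \ P) ∩ P)ᶜ \ (Q △ R)) △ Q), so they differ.

No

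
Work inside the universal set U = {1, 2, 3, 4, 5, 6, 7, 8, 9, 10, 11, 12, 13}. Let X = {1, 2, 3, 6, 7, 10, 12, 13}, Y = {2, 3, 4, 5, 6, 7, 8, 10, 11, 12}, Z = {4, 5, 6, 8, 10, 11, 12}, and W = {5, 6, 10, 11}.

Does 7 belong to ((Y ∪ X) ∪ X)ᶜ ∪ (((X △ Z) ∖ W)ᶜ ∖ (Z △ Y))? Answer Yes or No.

No

7 ∈ Y and 7 ∈ X, so 7 ∈ Y ∪ X
7 ∈ (Y ∪ X) and 7 ∈ X, so 7 ∈ (Y ∪ X) ∪ X
7 ∉ ((Y ∪ X) ∪ X)ᶜ since 7 ∈ ((Y ∪ X) ∪ X)
7 ∈ X and 7 ∉ Z, so 7 ∈ X △ Z
7 ∈ (X △ Z) and 7 ∉ W, so 7 ∈ (X △ Z) ∖ W
7 ∉ ((X △ Z) ∖ W)ᶜ since 7 ∈ ((X △ Z) ∖ W)
7 ∉ Z and 7 ∈ Y, so 7 ∈ Z △ Y
7 ∉ ((X △ Z) ∖ W)ᶜ and 7 ∈ (Z △ Y), so 7 ∉ ((X △ Z) ∖ W)ᶜ ∖ (Z △ Y)
7 ∉ ((Y ∪ X) ∪ X)ᶜ and 7 ∉ (((X △ Z) ∖ W)ᶜ ∖ (Z △ Y)), so 7 ∉ ((Y ∪ X) ∪ X)ᶜ ∪ (((X △ Z) ∖ W)ᶜ ∖ (Z △ Y))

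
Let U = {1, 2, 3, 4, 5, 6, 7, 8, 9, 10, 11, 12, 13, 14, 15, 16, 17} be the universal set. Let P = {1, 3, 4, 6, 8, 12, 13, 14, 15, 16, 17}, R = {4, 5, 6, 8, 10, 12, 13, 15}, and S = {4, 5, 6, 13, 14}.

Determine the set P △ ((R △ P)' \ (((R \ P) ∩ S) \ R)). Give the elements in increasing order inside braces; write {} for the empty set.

{1, 2, 3, 7, 9, 11, 14, 16, 17}

R △ P = {1, 3, 5, 10, 14, 16, 17}
(R △ P)' = {2, 4, 6, 7, 8, 9, 11, 12, 13, 15}
R \ P = {5, 10}
(R \ P) ∩ S = {5}
((R \ P) ∩ S) \ R = {}
(R △ P)' \ (((R \ P) ∩ S) \ R) = {2, 4, 6, 7, 8, 9, 11, 12, 13, 15}
P △ ((R △ P)' \ (((R \ P) ∩ S) \ R)) = {1, 2, 3, 7, 9, 11, 14, 16, 17}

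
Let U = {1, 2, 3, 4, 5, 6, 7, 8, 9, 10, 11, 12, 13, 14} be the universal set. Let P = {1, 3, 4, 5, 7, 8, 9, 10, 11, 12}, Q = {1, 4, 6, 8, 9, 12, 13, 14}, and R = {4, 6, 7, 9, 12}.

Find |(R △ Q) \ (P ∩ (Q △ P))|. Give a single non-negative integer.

R △ Q = {1, 7, 8, 13, 14}
Q △ P = {3, 5, 6, 7, 10, 11, 13, 14}
P ∩ (Q △ P) = {3, 5, 7, 10, 11}
(R △ Q) \ (P ∩ (Q △ P)) = {1, 8, 13, 14}
|(R △ Q) \ (P ∩ (Q △ P))| = 4

4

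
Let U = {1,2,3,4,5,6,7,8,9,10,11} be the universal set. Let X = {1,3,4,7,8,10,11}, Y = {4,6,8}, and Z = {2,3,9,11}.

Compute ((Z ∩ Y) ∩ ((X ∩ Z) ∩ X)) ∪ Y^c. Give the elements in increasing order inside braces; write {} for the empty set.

{1,2,3,5,7,9,10,11}

Z ∩ Y = {}
X ∩ Z = {3,11}
(X ∩ Z) ∩ X = {3,11}
(Z ∩ Y) ∩ ((X ∩ Z) ∩ X) = {}
Y^c = {1,2,3,5,7,9,10,11}
((Z ∩ Y) ∩ ((X ∩ Z) ∩ X)) ∪ Y^c = {1,2,3,5,7,9,10,11}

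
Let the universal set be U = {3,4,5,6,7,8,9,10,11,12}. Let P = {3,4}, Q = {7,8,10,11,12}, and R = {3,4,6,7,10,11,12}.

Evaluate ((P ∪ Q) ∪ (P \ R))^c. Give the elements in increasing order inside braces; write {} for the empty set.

P ∪ Q = {3,4,7,8,10,11,12}
P \ R = {}
(P ∪ Q) ∪ (P \ R) = {3,4,7,8,10,11,12}
((P ∪ Q) ∪ (P \ R))^c = {5,6,9}

{5,6,9}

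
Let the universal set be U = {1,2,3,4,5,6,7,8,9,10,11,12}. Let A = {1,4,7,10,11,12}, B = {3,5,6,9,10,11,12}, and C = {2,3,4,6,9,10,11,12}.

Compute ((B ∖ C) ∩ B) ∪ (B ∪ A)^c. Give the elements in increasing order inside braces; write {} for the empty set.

B ∖ C = {5}
(B ∖ C) ∩ B = {5}
B ∪ A = {1,3,4,5,6,7,9,10,11,12}
(B ∪ A)^c = {2,8}
((B ∖ C) ∩ B) ∪ (B ∪ A)^c = {2,5,8}

{2,5,8}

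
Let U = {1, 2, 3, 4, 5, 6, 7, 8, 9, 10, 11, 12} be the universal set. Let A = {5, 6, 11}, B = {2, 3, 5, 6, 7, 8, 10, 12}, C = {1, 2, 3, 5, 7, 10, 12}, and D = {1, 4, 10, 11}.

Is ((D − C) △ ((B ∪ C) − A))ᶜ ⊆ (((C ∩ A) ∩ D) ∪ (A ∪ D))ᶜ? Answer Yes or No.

No

D − C = {4, 11}
B ∪ C = {1, 2, 3, 5, 6, 7, 8, 10, 12}
(B ∪ C) − A = {1, 2, 3, 7, 8, 10, 12}
(D − C) △ ((B ∪ C) − A) = {1, 2, 3, 4, 7, 8, 10, 11, 12}
((D − C) △ ((B ∪ C) − A))ᶜ = {5, 6, 9}
C ∩ A = {5}
(C ∩ A) ∩ D = {}
A ∪ D = {1, 4, 5, 6, 10, 11}
((C ∩ A) ∩ D) ∪ (A ∪ D) = {1, 4, 5, 6, 10, 11}
(((C ∩ A) ∩ D) ∪ (A ∪ D))ᶜ = {2, 3, 7, 8, 9, 12}
5 ∈ ((D − C) △ ((B ∪ C) − A))ᶜ but 5 ∉ (((C ∩ A) ∩ D) ∪ (A ∪ D))ᶜ, so the inclusion fails.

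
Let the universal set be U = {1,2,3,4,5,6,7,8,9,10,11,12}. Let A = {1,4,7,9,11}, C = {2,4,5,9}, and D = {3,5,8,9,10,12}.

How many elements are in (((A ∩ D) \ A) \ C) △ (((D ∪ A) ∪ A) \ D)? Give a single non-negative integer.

A ∩ D = {9}
(A ∩ D) \ A = {}
((A ∩ D) \ A) \ C = {}
D ∪ A = {1,3,4,5,7,8,9,10,11,12}
(D ∪ A) ∪ A = {1,3,4,5,7,8,9,10,11,12}
((D ∪ A) ∪ A) \ D = {1,4,7,11}
(((A ∩ D) \ A) \ C) △ (((D ∪ A) ∪ A) \ D) = {1,4,7,11}
|(((A ∩ D) \ A) \ C) △ (((D ∪ A) ∪ A) \ D)| = 4

4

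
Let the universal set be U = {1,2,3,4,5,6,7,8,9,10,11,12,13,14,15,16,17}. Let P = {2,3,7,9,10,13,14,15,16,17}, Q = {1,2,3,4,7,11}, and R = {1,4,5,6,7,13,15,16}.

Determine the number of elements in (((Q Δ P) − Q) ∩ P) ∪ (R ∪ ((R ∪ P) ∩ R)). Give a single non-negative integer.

Q Δ P = {1,4,9,10,11,13,14,15,16,17}
(Q Δ P) − Q = {9,10,13,14,15,16,17}
((Q Δ P) − Q) ∩ P = {9,10,13,14,15,16,17}
R ∪ P = {1,2,3,4,5,6,7,9,10,13,14,15,16,17}
(R ∪ P) ∩ R = {1,4,5,6,7,13,15,16}
R ∪ ((R ∪ P) ∩ R) = {1,4,5,6,7,13,15,16}
(((Q Δ P) − Q) ∩ P) ∪ (R ∪ ((R ∪ P) ∩ R)) = {1,4,5,6,7,9,10,13,14,15,16,17}
|(((Q Δ P) − Q) ∩ P) ∪ (R ∪ ((R ∪ P) ∩ R))| = 12

12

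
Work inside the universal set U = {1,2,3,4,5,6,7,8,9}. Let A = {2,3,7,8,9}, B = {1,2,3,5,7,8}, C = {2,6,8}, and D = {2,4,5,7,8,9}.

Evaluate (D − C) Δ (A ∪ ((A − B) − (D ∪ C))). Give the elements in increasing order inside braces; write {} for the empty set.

D − C = {4,5,7,9}
A − B = {9}
D ∪ C = {2,4,5,6,7,8,9}
(A − B) − (D ∪ C) = {}
A ∪ ((A − B) − (D ∪ C)) = {2,3,7,8,9}
(D − C) Δ (A ∪ ((A − B) − (D ∪ C))) = {2,3,4,5,8}

{2,3,4,5,8}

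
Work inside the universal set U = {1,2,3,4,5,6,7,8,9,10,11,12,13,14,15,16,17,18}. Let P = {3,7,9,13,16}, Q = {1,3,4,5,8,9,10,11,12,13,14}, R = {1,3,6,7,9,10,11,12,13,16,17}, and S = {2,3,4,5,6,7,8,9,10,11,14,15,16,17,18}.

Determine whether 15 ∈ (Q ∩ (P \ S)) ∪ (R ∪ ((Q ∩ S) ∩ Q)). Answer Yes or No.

No

15 ∉ P and 15 ∈ S, so 15 ∉ P \ S
15 ∉ Q and 15 ∉ (P \ S), so 15 ∉ Q ∩ (P \ S)
15 ∉ Q and 15 ∈ S, so 15 ∉ Q ∩ S
15 ∉ (Q ∩ S) and 15 ∉ Q, so 15 ∉ (Q ∩ S) ∩ Q
15 ∉ R and 15 ∉ ((Q ∩ S) ∩ Q), so 15 ∉ R ∪ ((Q ∩ S) ∩ Q)
15 ∉ (Q ∩ (P \ S)) and 15 ∉ (R ∪ ((Q ∩ S) ∩ Q)), so 15 ∉ (Q ∩ (P \ S)) ∪ (R ∪ ((Q ∩ S) ∩ Q))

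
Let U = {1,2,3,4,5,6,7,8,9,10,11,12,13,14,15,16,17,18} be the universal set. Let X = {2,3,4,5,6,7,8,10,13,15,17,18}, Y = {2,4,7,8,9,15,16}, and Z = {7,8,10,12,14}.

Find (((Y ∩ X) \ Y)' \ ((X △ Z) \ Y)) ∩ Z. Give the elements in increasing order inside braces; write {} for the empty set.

{7,8,10}

Y ∩ X = {2,4,7,8,15}
(Y ∩ X) \ Y = {}
((Y ∩ X) \ Y)' = {1,2,3,4,5,6,7,8,9,10,11,12,13,14,15,16,17,18}
X △ Z = {2,3,4,5,6,12,13,14,15,17,18}
(X △ Z) \ Y = {3,5,6,12,13,14,17,18}
((Y ∩ X) \ Y)' \ ((X △ Z) \ Y) = {1,2,4,7,8,9,10,11,15,16}
(((Y ∩ X) \ Y)' \ ((X △ Z) \ Y)) ∩ Z = {7,8,10}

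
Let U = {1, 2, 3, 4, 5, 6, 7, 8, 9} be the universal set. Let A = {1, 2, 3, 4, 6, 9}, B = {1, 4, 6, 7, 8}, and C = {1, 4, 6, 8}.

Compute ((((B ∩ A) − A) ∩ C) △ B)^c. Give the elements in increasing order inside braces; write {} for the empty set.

B ∩ A = {1, 4, 6}
(B ∩ A) − A = {}
((B ∩ A) − A) ∩ C = {}
(((B ∩ A) − A) ∩ C) △ B = {1, 4, 6, 7, 8}
((((B ∩ A) − A) ∩ C) △ B)^c = {2, 3, 5, 9}

{2, 3, 5, 9}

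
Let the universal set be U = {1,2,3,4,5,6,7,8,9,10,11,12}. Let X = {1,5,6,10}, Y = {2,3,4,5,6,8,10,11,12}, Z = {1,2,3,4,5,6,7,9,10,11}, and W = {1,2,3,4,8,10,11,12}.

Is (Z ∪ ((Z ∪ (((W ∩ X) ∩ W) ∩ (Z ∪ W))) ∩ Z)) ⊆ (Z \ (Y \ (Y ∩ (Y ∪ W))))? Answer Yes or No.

Yes

W ∩ X = {1,10}
(W ∩ X) ∩ W = {1,10}
Z ∪ W = {1,2,3,4,5,6,7,8,9,10,11,12}
((W ∩ X) ∩ W) ∩ (Z ∪ W) = {1,10}
Z ∪ (((W ∩ X) ∩ W) ∩ (Z ∪ W)) = {1,2,3,4,5,6,7,9,10,11}
(Z ∪ (((W ∩ X) ∩ W) ∩ (Z ∪ W))) ∩ Z = {1,2,3,4,5,6,7,9,10,11}
Z ∪ ((Z ∪ (((W ∩ X) ∩ W) ∩ (Z ∪ W))) ∩ Z) = {1,2,3,4,5,6,7,9,10,11}
Y ∪ W = {1,2,3,4,5,6,8,10,11,12}
Y ∩ (Y ∪ W) = {2,3,4,5,6,8,10,11,12}
Y \ (Y ∩ (Y ∪ W)) = {}
Z \ (Y \ (Y ∩ (Y ∪ W))) = {1,2,3,4,5,6,7,9,10,11}
Every element of {1,2,3,4,5,6,7,9,10,11} is in {1,2,3,4,5,6,7,9,10,11}, so Z ∪ ((Z ∪ (((W ∩ X) ∩ W) ∩ (Z ∪ W))) ∩ Z) ⊆ Z \ (Y \ (Y ∩ (Y ∪ W))).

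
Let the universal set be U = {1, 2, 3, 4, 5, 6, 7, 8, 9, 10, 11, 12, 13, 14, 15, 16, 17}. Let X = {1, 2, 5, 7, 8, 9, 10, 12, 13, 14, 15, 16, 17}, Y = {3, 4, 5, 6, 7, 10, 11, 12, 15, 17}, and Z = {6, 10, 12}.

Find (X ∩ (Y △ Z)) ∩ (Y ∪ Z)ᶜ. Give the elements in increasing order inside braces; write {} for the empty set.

Y △ Z = {3, 4, 5, 7, 11, 15, 17}
X ∩ (Y △ Z) = {5, 7, 15, 17}
Y ∪ Z = {3, 4, 5, 6, 7, 10, 11, 12, 15, 17}
(Y ∪ Z)ᶜ = {1, 2, 8, 9, 13, 14, 16}
(X ∩ (Y △ Z)) ∩ (Y ∪ Z)ᶜ = {}

{}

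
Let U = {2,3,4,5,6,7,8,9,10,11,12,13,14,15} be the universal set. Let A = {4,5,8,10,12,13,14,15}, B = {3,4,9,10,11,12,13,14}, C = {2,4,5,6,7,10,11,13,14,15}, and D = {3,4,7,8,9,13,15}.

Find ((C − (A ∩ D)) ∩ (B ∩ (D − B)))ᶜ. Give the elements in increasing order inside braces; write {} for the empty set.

{2,3,4,5,6,7,8,9,10,11,12,13,14,15}

A ∩ D = {4,8,13,15}
C − (A ∩ D) = {2,5,6,7,10,11,14}
D − B = {7,8,15}
B ∩ (D − B) = {}
(C − (A ∩ D)) ∩ (B ∩ (D − B)) = {}
((C − (A ∩ D)) ∩ (B ∩ (D − B)))ᶜ = {2,3,4,5,6,7,8,9,10,11,12,13,14,15}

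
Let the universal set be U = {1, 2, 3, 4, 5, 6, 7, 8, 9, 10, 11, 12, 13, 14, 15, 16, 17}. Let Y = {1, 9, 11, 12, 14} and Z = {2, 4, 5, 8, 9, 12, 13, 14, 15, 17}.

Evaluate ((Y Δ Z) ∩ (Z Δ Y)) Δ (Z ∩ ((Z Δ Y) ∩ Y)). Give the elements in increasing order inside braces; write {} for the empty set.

Y Δ Z = {1, 2, 4, 5, 8, 11, 13, 15, 17}
Z Δ Y = {1, 2, 4, 5, 8, 11, 13, 15, 17}
(Y Δ Z) ∩ (Z Δ Y) = {1, 2, 4, 5, 8, 11, 13, 15, 17}
(Z Δ Y) ∩ Y = {1, 11}
Z ∩ ((Z Δ Y) ∩ Y) = {}
((Y Δ Z) ∩ (Z Δ Y)) Δ (Z ∩ ((Z Δ Y) ∩ Y)) = {1, 2, 4, 5, 8, 11, 13, 15, 17}

{1, 2, 4, 5, 8, 11, 13, 15, 17}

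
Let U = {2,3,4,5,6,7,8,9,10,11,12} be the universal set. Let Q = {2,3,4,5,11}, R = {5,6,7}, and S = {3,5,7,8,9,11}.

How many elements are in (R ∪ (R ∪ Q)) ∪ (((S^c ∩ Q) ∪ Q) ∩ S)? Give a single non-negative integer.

R ∪ Q = {2,3,4,5,6,7,11}
R ∪ (R ∪ Q) = {2,3,4,5,6,7,11}
S^c = {2,4,6,10,12}
S^c ∩ Q = {2,4}
(S^c ∩ Q) ∪ Q = {2,3,4,5,11}
((S^c ∩ Q) ∪ Q) ∩ S = {3,5,11}
(R ∪ (R ∪ Q)) ∪ (((S^c ∩ Q) ∪ Q) ∩ S) = {2,3,4,5,6,7,11}
|(R ∪ (R ∪ Q)) ∪ (((S^c ∩ Q) ∪ Q) ∩ S)| = 7

7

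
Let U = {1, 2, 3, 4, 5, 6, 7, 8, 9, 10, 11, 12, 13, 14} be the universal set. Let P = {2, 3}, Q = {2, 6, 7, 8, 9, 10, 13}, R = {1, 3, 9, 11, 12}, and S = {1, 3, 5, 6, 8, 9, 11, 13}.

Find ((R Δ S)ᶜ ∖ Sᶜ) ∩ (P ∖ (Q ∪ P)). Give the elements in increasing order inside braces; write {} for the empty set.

{}

R Δ S = {5, 6, 8, 12, 13}
(R Δ S)ᶜ = {1, 2, 3, 4, 7, 9, 10, 11, 14}
Sᶜ = {2, 4, 7, 10, 12, 14}
(R Δ S)ᶜ ∖ Sᶜ = {1, 3, 9, 11}
Q ∪ P = {2, 3, 6, 7, 8, 9, 10, 13}
P ∖ (Q ∪ P) = {}
((R Δ S)ᶜ ∖ Sᶜ) ∩ (P ∖ (Q ∪ P)) = {}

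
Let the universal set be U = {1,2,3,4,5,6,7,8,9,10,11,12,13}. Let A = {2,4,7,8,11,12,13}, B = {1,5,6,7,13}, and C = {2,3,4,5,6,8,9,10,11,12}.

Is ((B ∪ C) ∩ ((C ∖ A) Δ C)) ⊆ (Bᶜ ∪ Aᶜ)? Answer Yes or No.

B ∪ C = {1,2,3,4,5,6,7,8,9,10,11,12,13}
C ∖ A = {3,5,6,9,10}
(C ∖ A) Δ C = {2,4,8,11,12}
(B ∪ C) ∩ ((C ∖ A) Δ C) = {2,4,8,11,12}
Bᶜ = {2,3,4,8,9,10,11,12}
Aᶜ = {1,3,5,6,9,10}
Bᶜ ∪ Aᶜ = {1,2,3,4,5,6,8,9,10,11,12}
Every element of {2,4,8,11,12} is in {1,2,3,4,5,6,8,9,10,11,12}, so (B ∪ C) ∩ ((C ∖ A) Δ C) ⊆ Bᶜ ∪ Aᶜ.

Yes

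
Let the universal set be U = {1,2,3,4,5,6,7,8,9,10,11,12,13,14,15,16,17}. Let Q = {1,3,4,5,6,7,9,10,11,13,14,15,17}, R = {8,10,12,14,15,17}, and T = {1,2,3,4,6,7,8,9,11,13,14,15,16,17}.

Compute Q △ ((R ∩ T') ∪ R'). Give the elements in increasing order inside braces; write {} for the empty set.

{2,12,14,15,16,17}

T' = {5,10,12}
R ∩ T' = {10,12}
R' = {1,2,3,4,5,6,7,9,11,13,16}
(R ∩ T') ∪ R' = {1,2,3,4,5,6,7,9,10,11,12,13,16}
Q △ ((R ∩ T') ∪ R') = {2,12,14,15,16,17}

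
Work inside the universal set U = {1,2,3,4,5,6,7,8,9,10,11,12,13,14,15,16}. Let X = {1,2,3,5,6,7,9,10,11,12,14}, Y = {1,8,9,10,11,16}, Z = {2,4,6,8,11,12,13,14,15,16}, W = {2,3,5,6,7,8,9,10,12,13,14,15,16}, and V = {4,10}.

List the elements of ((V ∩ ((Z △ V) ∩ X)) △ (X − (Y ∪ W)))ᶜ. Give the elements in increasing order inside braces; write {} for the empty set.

Z △ V = {2,6,8,10,11,12,13,14,15,16}
(Z △ V) ∩ X = {2,6,10,11,12,14}
V ∩ ((Z △ V) ∩ X) = {10}
Y ∪ W = {1,2,3,5,6,7,8,9,10,11,12,13,14,15,16}
X − (Y ∪ W) = {}
(V ∩ ((Z △ V) ∩ X)) △ (X − (Y ∪ W)) = {10}
((V ∩ ((Z △ V) ∩ X)) △ (X − (Y ∪ W)))ᶜ = {1,2,3,4,5,6,7,8,9,11,12,13,14,15,16}

{1,2,3,4,5,6,7,8,9,11,12,13,14,15,16}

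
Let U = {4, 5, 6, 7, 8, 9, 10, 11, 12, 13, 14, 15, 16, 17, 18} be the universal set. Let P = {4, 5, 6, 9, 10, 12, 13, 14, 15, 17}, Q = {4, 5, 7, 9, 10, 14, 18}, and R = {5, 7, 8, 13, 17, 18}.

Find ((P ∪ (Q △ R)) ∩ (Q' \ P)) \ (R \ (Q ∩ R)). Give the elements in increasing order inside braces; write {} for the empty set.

{}

Q △ R = {4, 8, 9, 10, 13, 14, 17}
P ∪ (Q △ R) = {4, 5, 6, 8, 9, 10, 12, 13, 14, 15, 17}
Q' = {6, 8, 11, 12, 13, 15, 16, 17}
Q' \ P = {8, 11, 16}
(P ∪ (Q △ R)) ∩ (Q' \ P) = {8}
Q ∩ R = {5, 7, 18}
R \ (Q ∩ R) = {8, 13, 17}
((P ∪ (Q △ R)) ∩ (Q' \ P)) \ (R \ (Q ∩ R)) = {}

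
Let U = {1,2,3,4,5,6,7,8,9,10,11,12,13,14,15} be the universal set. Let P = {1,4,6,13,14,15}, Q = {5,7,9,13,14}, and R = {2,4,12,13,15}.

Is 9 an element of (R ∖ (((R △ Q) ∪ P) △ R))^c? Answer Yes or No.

9 ∉ R and 9 ∈ Q, so 9 ∈ R △ Q
9 ∈ (R △ Q) and 9 ∉ P, so 9 ∈ (R △ Q) ∪ P
9 ∈ ((R △ Q) ∪ P) and 9 ∉ R, so 9 ∈ ((R △ Q) ∪ P) △ R
9 ∉ R and 9 ∈ (((R △ Q) ∪ P) △ R), so 9 ∉ R ∖ (((R △ Q) ∪ P) △ R)
9 ∈ (R ∖ (((R △ Q) ∪ P) △ R))^c since 9 ∉ (R ∖ (((R △ Q) ∪ P) △ R))

Yes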